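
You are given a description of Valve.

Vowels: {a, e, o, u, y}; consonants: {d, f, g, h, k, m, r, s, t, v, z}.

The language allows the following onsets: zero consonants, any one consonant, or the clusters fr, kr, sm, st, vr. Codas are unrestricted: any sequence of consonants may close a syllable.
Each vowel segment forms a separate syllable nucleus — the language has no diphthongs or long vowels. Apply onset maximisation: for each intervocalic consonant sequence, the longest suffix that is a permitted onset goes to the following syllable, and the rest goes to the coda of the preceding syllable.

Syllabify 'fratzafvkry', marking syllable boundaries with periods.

frat.zafv.kry

Vowels present: a, a, y; each is a nucleus, giving 3 syllables.
σ1/σ2 boundary: /tz/ splits as /t/ + /z/ (/z/ is the longest suffix that is a licit onset).
σ2/σ3 boundary: /fvkr/ — longest licit onset from the right is /kr/, leaving /fv/ as coda.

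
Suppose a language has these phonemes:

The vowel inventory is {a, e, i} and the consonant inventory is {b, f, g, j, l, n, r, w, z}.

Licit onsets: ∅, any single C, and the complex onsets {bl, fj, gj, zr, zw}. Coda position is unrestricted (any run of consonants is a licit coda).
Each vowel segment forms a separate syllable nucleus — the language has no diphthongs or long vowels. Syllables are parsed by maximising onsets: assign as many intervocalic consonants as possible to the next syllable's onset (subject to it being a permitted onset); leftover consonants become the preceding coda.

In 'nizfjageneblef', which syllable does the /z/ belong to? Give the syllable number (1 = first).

Vowels present: i, a, e, e, e; each is a nucleus, giving 5 syllables.
V1 /i/ – V2 /a/: /zfj/; trying suffixes from longest down, /fj/ is the first permitted one, so coda /z/ | onset /fj/.
V2 /a/ – V3 /e/: just /g/ — single C goes to the following onset.
V3 /e/ – V4 /e/: /n/ → onset of the next syllable (single consonants are always licit onsets).
V4 /e/ – V5 /e/: /bl/ — entire cluster is a permitted onset → onset /bl/, coda ∅.
So the parse is niz.fja.ge.ne.blef.
The /z/ is in the coda of syllable 1 (/niz/).

1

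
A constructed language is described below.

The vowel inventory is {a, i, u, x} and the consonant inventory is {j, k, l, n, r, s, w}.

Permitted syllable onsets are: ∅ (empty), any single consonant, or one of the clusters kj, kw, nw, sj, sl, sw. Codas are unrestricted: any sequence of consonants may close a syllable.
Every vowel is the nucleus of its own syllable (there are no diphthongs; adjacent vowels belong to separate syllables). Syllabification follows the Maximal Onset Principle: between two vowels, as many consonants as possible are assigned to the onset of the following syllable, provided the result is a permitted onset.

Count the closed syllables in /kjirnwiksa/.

The vowels are i, i, a — 3 nuclei, so 3 syllables.
V1 /i/ – V2 /i/: /rnw/; trying suffixes from longest down, /nw/ is the first permitted one, so coda /r/ | onset /nw/.
V2 /i/ – V3 /a/: cluster /ks/ — the longest permitted-onset suffix is /s/; onset = /s/, preceding coda = /k/.
Syllabification: kjir.nwik.sa.
Classifying each syllable: /kjir/ (closed), /nwik/ (closed), /sa/ (open).
Closed syllables: 2.

2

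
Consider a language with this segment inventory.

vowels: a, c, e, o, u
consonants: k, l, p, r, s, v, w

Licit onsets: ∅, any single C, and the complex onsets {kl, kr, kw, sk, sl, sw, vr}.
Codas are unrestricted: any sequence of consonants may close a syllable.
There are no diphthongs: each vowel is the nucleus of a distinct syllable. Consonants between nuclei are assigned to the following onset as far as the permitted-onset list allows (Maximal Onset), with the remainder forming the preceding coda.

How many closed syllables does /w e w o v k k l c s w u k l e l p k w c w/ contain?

The vowels are e, o, c, u, e, c — 6 nuclei, so 6 syllables.
Between /e/ (V1) and /o/ (V2): just /w/ — single C goes to the following onset.
Between /o/ (V2) and /c/ (V3): cluster /vkkl/ — the longest permitted-onset suffix is /kl/; onset = /kl/, preceding coda = /vk/.
Between /c/ (V3) and /u/ (V4): cluster /sw/ — /sw/ is itself a permitted onset, so the whole cluster goes right; preceding coda = ∅.
Between /u/ (V4) and /e/ (V5): cluster /kl/ — /kl/ is itself a permitted onset, so the whole cluster goes right; preceding coda = ∅.
Between /e/ (V5) and /c/ (V6): /lpkw/ splits as /lp/ + /kw/ (/kw/ is the longest suffix that is a licit onset).
So the parse is we.wovk.klc.swu.klelp.kwcw.
Classifying each syllable: /we/ (open), /wovk/ (closed), /klc/ (open), /swu/ (open), /klelp/ (closed), /kwcw/ (closed).
Closed syllables: 3.

3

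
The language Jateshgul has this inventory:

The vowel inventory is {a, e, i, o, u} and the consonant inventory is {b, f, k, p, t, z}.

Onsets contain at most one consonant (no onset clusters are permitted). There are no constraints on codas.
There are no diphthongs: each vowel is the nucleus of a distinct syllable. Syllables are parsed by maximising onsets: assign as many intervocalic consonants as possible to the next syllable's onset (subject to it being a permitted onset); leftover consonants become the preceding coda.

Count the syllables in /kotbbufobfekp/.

Vowels present: o, u, o, e; each is a nucleus, giving 4 syllables.

4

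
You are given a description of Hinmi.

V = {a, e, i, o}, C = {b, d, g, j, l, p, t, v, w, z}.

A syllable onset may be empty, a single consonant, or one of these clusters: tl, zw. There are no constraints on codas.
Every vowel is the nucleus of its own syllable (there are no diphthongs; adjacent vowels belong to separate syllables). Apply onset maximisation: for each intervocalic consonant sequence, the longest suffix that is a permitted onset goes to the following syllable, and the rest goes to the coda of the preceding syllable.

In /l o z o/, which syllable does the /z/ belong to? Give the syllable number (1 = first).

Nuclei (vowels): o, o → 2 syllables.
V1 /o/ – V2 /o/: /z/ is a single consonant, so it becomes the next onset.
So the parse is lo.zo.
The /z/ is in the onset of syllable 2 (/zo/).

2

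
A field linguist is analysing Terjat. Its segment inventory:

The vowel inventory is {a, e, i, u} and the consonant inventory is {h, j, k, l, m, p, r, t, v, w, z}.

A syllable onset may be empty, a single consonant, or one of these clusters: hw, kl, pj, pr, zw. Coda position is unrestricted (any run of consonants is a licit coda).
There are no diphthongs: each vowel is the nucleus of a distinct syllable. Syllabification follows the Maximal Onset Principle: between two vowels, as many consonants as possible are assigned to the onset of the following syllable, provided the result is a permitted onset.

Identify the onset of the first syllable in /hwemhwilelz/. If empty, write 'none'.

Vowels present: e, i, e; each is a nucleus, giving 3 syllables.
σ1/σ2 boundary: /mhw/; trying suffixes from longest down, /hw/ is the first permitted one, so coda /m/ | onset /hw/.
σ2/σ3 boundary: just /l/ — single C goes to the following onset.
Syllabification: hwem.hwi.lelz.
Syllable 1 is /hwem/: onset /hw/, nucleus /e/, coda /m/.

hw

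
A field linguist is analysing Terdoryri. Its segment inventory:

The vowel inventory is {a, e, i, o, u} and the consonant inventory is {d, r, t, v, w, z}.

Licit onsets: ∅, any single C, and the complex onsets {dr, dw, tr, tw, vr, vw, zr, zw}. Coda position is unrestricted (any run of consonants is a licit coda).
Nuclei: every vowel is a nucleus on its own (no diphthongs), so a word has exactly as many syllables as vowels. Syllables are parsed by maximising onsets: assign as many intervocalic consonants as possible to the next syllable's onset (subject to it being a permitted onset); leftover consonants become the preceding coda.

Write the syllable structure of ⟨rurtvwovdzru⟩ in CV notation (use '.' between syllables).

Nuclei (vowels): u, o, u → 3 syllables.
Between /u/ (V1) and /o/ (V2): /rtvw/ splits as /rt/ + /vw/ (/vw/ is the longest suffix that is a licit onset).
Between /o/ (V2) and /u/ (V3): /vdzr/; trying suffixes from longest down, /zr/ is the first permitted one, so coda /vd/ | onset /zr/.
Result: rurt.vwovd.zru.
Mapping each syllable to C/V: /rurt/ → CVCC, /vwovd/ → CCVCC, /zru/ → CCV.

CVCC.CCVCC.CCV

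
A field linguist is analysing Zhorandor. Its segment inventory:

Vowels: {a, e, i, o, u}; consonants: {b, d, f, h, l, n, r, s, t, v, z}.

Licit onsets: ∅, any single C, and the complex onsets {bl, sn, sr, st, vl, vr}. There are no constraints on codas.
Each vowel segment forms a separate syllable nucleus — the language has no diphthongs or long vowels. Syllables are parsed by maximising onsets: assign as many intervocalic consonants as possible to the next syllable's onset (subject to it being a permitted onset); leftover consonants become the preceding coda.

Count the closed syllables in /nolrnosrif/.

Vowels present: o, o, i; each is a nucleus, giving 3 syllables.
Between /o/ (V1) and /o/ (V2): /lrn/ splits as /lr/ + /n/ (/n/ is the longest suffix that is a licit onset).
Between /o/ (V2) and /i/ (V3): /sr/ — entire cluster is a permitted onset → onset /sr/, coda ∅.
Putting it together: nolr.no.srif.
Classifying each syllable: /nolr/ (closed), /no/ (open), /srif/ (closed).
Closed syllables: 2.

2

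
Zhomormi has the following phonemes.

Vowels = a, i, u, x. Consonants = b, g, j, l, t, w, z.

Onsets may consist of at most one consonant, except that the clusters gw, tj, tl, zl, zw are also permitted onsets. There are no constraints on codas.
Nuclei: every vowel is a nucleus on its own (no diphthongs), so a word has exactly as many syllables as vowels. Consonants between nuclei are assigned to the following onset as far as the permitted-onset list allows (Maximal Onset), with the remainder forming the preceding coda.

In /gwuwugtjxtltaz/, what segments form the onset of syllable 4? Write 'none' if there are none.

Vowels present: u, u, x, a; each is a nucleus, giving 4 syllables.
V1 /u/ – V2 /u/: /w/ is a single consonant, so it becomes the next onset.
V2 /u/ – V3 /x/: cluster /gtj/ — the longest permitted-onset suffix is /tj/; onset = /tj/, preceding coda = /g/.
V3 /x/ – V4 /a/: /tlt/; trying suffixes from longest down, /t/ is the first permitted one, so coda /tl/ | onset /t/.
Result: gwu.wug.tjxtl.taz.
Syllable 4 is /taz/: onset /t/, nucleus /a/, coda /z/.

t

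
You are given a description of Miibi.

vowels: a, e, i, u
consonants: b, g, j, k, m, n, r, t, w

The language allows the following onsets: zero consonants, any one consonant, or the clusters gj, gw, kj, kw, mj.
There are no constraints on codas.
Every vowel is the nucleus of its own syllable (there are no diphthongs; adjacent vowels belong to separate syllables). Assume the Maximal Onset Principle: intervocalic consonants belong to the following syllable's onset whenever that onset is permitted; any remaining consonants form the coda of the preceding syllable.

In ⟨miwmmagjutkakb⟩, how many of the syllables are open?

The vowels are i, a, u, a — 4 nuclei, so 4 syllables.
Between /i/ (V1) and /a/ (V2): /wmm/; trying suffixes from longest down, /m/ is the first permitted one, so coda /wm/ | onset /m/.
Between /a/ (V2) and /u/ (V3): /gj/ — entire cluster is a permitted onset → onset /gj/, coda ∅.
Between /u/ (V3) and /a/ (V4): /tk/ splits as /t/ + /k/ (/k/ is the longest suffix that is a licit onset).
Syllabification: miwm.ma.gjut.kakb.
Classifying each syllable: /miwm/ (closed), /ma/ (open), /gjut/ (closed), /kakb/ (closed).
Open syllables: 1.

1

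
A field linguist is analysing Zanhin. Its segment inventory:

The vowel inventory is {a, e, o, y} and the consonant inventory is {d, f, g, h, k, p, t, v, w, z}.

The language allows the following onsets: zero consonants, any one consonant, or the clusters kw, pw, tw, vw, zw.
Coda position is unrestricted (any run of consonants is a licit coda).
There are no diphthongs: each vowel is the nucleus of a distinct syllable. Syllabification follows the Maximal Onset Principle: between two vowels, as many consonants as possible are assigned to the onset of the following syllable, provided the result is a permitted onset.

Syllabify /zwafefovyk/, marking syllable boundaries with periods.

zwa.fe.fo.vyk

The vowels are a, e, o, y — 4 nuclei, so 4 syllables.
σ1/σ2 boundary: /f/ → onset of the next syllable (single consonants are always licit onsets).
σ2/σ3 boundary: /f/ is a single consonant, so it becomes the next onset.
σ3/σ4 boundary: just /v/ — single C goes to the following onset.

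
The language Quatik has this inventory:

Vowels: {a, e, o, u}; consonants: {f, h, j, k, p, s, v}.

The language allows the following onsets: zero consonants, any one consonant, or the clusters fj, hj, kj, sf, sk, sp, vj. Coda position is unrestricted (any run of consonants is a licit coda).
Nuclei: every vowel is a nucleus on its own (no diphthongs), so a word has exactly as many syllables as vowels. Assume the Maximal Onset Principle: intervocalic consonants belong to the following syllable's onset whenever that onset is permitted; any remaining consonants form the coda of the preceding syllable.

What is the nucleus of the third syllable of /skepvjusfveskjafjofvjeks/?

e

Vowels present: e, u, e, a, o, e; each is a nucleus, giving 6 syllables.
The third nucleus (vowel 3 from the left) is /e/.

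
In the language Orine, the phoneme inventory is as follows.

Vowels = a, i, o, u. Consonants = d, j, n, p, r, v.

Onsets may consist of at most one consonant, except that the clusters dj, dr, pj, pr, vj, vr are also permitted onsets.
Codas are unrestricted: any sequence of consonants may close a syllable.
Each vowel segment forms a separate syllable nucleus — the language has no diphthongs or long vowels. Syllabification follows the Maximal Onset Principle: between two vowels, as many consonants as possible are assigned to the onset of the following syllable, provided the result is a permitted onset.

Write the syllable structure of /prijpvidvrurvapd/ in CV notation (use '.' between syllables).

The vowels are i, i, u, a — 4 nuclei, so 4 syllables.
σ1/σ2 boundary: cluster /jpv/ — the longest permitted-onset suffix is /v/; onset = /v/, preceding coda = /jp/.
σ2/σ3 boundary: /dvr/ splits as /d/ + /vr/ (/vr/ is the longest suffix that is a licit onset).
σ3/σ4 boundary: /rv/ splits as /r/ + /v/ (/v/ is the longest suffix that is a licit onset).
So the parse is prijp.vid.vrur.vapd.
Mapping each syllable to C/V: /prijp/ → CCVCC, /vid/ → CVC, /vrur/ → CCVC, /vapd/ → CVCC.

CCVCC.CVC.CCVC.CVCC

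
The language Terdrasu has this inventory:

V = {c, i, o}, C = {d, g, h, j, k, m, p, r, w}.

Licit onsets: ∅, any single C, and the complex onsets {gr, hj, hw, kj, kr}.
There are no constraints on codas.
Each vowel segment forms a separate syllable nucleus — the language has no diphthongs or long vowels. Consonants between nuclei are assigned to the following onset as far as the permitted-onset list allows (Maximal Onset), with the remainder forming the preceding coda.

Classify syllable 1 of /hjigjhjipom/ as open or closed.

closed

Nuclei (vowels): i, i, o → 3 syllables.
σ1/σ2 boundary: /gjhj/; trying suffixes from longest down, /hj/ is the first permitted one, so coda /gj/ | onset /hj/.
σ2/σ3 boundary: /p/ → onset of the next syllable (single consonants are always licit onsets).
Result: hjigj.hji.pom.
Syllable 1 is /hjigj/ with coda /gj/, so it is closed.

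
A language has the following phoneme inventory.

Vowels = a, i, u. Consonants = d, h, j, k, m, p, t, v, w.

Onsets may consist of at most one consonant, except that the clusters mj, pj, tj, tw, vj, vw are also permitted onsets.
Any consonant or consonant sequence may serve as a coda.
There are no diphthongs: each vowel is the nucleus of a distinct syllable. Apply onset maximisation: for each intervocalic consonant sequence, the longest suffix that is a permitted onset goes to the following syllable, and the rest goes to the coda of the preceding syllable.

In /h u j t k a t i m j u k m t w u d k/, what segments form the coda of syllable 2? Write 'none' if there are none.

The vowels are u, a, i, u, u — 5 nuclei, so 5 syllables.
Between /u/ (V1) and /a/ (V2): /jtk/; trying suffixes from longest down, /k/ is the first permitted one, so coda /jt/ | onset /k/.
Between /a/ (V2) and /i/ (V3): just /t/ — single C goes to the following onset.
Between /i/ (V3) and /u/ (V4): cluster /mj/ — /mj/ is itself a permitted onset, so the whole cluster goes right; preceding coda = ∅.
Between /u/ (V4) and /u/ (V5): /kmtw/ — longest licit onset from the right is /tw/, leaving /km/ as coda.
Syllabification: hujt.ka.ti.mjukm.twudk.
Syllable 2 is /ka/: onset /k/, nucleus /a/, coda ∅.

none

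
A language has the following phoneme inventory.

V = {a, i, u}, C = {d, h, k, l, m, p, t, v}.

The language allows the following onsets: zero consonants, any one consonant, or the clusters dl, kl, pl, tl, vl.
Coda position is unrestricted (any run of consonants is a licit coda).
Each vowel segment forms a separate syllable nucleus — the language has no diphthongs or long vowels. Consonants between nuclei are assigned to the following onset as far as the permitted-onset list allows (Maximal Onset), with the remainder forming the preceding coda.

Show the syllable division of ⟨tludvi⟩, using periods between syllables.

tlud.vi

Nuclei (vowels): u, i → 2 syllables.
Between /u/ (V1) and /i/ (V2): cluster /dv/ — the longest permitted-onset suffix is /v/; onset = /v/, preceding coda = /d/.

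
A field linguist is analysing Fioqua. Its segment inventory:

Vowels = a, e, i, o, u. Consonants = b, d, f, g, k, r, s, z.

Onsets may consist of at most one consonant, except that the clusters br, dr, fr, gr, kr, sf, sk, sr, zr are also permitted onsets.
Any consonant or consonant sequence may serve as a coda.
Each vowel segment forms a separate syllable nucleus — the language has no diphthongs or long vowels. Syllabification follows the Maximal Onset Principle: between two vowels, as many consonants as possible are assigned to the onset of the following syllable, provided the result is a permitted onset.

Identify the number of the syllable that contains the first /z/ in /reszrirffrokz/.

The vowels are e, i, o — 3 nuclei, so 3 syllables.
V1 /e/ – V2 /i/: cluster /szr/ — the longest permitted-onset suffix is /zr/; onset = /zr/, preceding coda = /s/.
V2 /i/ – V3 /o/: /rffr/; trying suffixes from longest down, /fr/ is the first permitted one, so coda /rf/ | onset /fr/.
Result: res.zrirf.frokz.
The first /z/ is in the onset of syllable 2 (/zrirf/).

2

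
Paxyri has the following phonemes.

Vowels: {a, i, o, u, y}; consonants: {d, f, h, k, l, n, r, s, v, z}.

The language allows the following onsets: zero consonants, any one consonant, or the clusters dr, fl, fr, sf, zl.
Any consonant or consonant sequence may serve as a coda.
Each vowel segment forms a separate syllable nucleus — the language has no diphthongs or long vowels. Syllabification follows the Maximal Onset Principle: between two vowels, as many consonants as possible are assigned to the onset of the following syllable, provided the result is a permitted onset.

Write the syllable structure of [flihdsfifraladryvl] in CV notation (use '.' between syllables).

CCVCC.CCV.CCV.CV.CCVCC

Vowels present: i, i, a, a, y; each is a nucleus, giving 5 syllables.
V1 /i/ – V2 /i/: cluster /hdsf/ — the longest permitted-onset suffix is /sf/; onset = /sf/, preceding coda = /hd/.
V2 /i/ – V3 /a/: /fr/ — entire cluster is a permitted onset → onset /fr/, coda ∅.
V3 /a/ – V4 /a/: just /l/ — single C goes to the following onset.
V4 /a/ – V5 /y/: cluster /dr/ — /dr/ is itself a permitted onset, so the whole cluster goes right; preceding coda = ∅.
Syllabification: flihd.sfi.fra.la.dryvl.
Mapping each syllable to C/V: /flihd/ → CCVCC, /sfi/ → CCV, /fra/ → CCV, /la/ → CV, /dryvl/ → CCVCC.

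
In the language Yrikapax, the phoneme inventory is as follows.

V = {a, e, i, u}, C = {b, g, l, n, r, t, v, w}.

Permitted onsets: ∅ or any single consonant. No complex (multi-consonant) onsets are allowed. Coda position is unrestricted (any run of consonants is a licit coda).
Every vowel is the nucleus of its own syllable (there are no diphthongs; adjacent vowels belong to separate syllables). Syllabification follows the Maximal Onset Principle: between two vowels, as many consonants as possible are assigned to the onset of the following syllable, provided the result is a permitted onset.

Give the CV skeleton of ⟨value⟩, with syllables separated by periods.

CV.CV.V

Vowels present: a, u, e; each is a nucleus, giving 3 syllables.
σ1/σ2 boundary: just /l/ — single C goes to the following onset.
σ2/σ3 boundary: nothing intervenes; syllable break is V.V.
So the parse is va.lu.e.
Mapping each syllable to C/V: /va/ → CV, /lu/ → CV, /e/ → V.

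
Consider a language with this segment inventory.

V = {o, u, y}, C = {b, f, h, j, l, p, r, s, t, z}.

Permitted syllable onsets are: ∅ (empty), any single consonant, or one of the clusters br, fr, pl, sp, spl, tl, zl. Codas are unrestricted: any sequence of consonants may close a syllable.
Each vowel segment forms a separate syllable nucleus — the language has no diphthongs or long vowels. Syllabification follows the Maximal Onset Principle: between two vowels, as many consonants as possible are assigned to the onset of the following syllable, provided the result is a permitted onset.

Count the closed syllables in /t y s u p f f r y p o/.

1

The vowels are y, u, y, o — 4 nuclei, so 4 syllables.
Between /y/ (V1) and /u/ (V2): /s/ → onset of the next syllable (single consonants are always licit onsets).
Between /u/ (V2) and /y/ (V3): /pffr/; trying suffixes from longest down, /fr/ is the first permitted one, so coda /pf/ | onset /fr/.
Between /y/ (V3) and /o/ (V4): /p/ is a single consonant, so it becomes the next onset.
So the parse is ty.supf.fry.po.
Classifying each syllable: /ty/ (open), /supf/ (closed), /fry/ (open), /po/ (open).
Closed syllables: 1.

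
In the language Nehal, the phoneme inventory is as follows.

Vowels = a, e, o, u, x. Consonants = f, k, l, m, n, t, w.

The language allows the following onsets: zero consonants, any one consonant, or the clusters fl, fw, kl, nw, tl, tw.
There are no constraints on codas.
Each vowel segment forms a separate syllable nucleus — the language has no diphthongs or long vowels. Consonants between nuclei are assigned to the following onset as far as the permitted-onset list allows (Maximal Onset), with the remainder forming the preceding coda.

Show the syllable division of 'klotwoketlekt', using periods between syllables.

klo.two.ke.tlekt

Vowels present: o, o, e, e; each is a nucleus, giving 4 syllables.
V1 /o/ – V2 /o/: /tw/ is a licit onset in full, so it all attaches to the next syllable.
V2 /o/ – V3 /e/: /k/ → onset of the next syllable (single consonants are always licit onsets).
V3 /e/ – V4 /e/: /tl/ — entire cluster is a permitted onset → onset /tl/, coda ∅.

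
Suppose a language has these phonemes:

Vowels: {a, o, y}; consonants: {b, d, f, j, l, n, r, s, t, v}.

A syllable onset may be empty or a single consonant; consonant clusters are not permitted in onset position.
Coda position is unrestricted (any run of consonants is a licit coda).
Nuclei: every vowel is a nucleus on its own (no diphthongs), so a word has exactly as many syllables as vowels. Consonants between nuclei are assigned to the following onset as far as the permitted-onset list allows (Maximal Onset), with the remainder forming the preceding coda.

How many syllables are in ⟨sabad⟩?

Vowels present: a, a; each is a nucleus, giving 2 syllables.

2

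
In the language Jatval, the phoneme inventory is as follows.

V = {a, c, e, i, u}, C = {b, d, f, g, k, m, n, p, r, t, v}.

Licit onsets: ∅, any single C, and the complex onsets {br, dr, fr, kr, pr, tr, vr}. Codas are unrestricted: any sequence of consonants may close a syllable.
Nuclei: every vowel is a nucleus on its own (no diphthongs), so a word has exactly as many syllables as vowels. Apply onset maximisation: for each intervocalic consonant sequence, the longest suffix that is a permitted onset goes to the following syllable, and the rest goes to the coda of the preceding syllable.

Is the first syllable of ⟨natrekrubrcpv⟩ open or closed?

Nuclei (vowels): a, e, u, c → 4 syllables.
σ1/σ2 boundary: /tr/ — entire cluster is a permitted onset → onset /tr/, coda ∅.
σ2/σ3 boundary: /kr/ — entire cluster is a permitted onset → onset /kr/, coda ∅.
σ3/σ4 boundary: /br/ is a licit onset in full, so it all attaches to the next syllable.
So the parse is na.tre.kru.brcpv.
Syllable 1 is /na/; it ends in its nucleus with no coda, so it is open.

open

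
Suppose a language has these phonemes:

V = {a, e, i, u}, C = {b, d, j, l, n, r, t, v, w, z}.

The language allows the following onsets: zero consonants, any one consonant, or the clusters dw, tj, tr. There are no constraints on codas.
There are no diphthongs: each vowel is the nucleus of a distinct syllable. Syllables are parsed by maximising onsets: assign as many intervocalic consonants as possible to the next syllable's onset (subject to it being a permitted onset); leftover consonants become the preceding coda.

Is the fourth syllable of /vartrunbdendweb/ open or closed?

Nuclei (vowels): a, u, e, e → 4 syllables.
V1 /a/ – V2 /u/: /rtr/ — longest licit onset from the right is /tr/, leaving /r/ as coda.
V2 /u/ – V3 /e/: /nbd/ — longest licit onset from the right is /d/, leaving /nb/ as coda.
V3 /e/ – V4 /e/: /ndw/; trying suffixes from longest down, /dw/ is the first permitted one, so coda /n/ | onset /dw/.
Putting it together: var.trunb.den.dweb.
Syllable 4 is /dweb/ with coda /b/, so it is closed.

closed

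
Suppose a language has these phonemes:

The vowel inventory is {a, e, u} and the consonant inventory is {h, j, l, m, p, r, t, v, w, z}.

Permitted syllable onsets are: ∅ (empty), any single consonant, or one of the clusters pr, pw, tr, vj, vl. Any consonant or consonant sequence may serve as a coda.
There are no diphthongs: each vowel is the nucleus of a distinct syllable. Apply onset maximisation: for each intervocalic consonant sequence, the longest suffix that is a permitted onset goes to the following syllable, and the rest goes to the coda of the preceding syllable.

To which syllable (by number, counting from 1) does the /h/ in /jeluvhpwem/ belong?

2

Vowels present: e, u, e; each is a nucleus, giving 3 syllables.
/e…u/ gap (V1→V2): just /l/ — single C goes to the following onset.
/u…e/ gap (V2→V3): cluster /vhpw/ — the longest permitted-onset suffix is /pw/; onset = /pw/, preceding coda = /vh/.
So the parse is je.luvh.pwem.
The /h/ is in the coda of syllable 2 (/luvh/).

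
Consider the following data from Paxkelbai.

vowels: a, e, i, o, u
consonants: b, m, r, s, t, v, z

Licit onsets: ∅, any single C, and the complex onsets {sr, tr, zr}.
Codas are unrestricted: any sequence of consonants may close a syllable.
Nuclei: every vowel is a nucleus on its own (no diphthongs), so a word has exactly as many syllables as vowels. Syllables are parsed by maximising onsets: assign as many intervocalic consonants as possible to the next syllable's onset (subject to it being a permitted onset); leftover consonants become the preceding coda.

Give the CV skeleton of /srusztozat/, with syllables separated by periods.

The vowels are u, o, a — 3 nuclei, so 3 syllables.
/u…o/ gap (V1→V2): /szt/ — longest licit onset from the right is /t/, leaving /sz/ as coda.
/o…a/ gap (V2→V3): /z/ is a single consonant, so it becomes the next onset.
Syllabification: srusz.to.zat.
Mapping each syllable to C/V: /srusz/ → CCVCC, /to/ → CV, /zat/ → CVC.

CCVCC.CV.CVC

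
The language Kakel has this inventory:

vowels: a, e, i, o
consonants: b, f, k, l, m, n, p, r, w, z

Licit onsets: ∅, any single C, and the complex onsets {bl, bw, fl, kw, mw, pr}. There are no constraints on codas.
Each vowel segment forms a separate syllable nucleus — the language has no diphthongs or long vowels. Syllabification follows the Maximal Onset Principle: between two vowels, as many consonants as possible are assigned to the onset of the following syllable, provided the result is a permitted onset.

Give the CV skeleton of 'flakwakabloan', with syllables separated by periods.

CCV.CCV.CV.CCV.VC

Nuclei (vowels): a, a, a, o, a → 5 syllables.
/a…a/ gap (V1→V2): /kw/ is a licit onset in full, so it all attaches to the next syllable.
/a…a/ gap (V2→V3): /k/ → onset of the next syllable (single consonants are always licit onsets).
/a…o/ gap (V3→V4): /bl/ — entire cluster is a permitted onset → onset /bl/, coda ∅.
/o…a/ gap (V4→V5): hiatus — the boundary sits between the two vowels.
Putting it together: fla.kwa.ka.blo.an.
Mapping each syllable to C/V: /fla/ → CCV, /kwa/ → CCV, /ka/ → CV, /blo/ → CCV, /an/ → VC.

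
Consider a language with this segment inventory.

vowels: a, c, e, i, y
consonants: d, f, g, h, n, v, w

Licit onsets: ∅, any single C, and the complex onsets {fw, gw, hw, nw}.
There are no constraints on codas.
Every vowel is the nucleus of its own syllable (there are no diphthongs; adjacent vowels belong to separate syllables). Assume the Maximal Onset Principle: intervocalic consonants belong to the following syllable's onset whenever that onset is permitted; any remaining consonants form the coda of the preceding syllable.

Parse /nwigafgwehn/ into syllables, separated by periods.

nwi.gaf.gwehn

The vowels are i, a, e — 3 nuclei, so 3 syllables.
V1 /i/ – V2 /a/: /g/ is a single consonant, so it becomes the next onset.
V2 /a/ – V3 /e/: cluster /fgw/ — the longest permitted-onset suffix is /gw/; onset = /gw/, preceding coda = /f/.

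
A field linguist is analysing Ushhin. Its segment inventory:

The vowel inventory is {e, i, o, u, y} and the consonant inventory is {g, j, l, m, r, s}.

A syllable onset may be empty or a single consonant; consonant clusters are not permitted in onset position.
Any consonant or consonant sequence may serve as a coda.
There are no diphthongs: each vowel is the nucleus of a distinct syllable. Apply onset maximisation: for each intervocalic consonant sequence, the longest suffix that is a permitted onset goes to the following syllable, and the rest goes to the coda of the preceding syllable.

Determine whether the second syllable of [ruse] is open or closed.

open

Vowels present: u, e; each is a nucleus, giving 2 syllables.
σ1/σ2 boundary: /s/ is a single consonant, so it becomes the next onset.
Putting it together: ru.se.
Syllable 2 is /se/; it ends in its nucleus with no coda, so it is open.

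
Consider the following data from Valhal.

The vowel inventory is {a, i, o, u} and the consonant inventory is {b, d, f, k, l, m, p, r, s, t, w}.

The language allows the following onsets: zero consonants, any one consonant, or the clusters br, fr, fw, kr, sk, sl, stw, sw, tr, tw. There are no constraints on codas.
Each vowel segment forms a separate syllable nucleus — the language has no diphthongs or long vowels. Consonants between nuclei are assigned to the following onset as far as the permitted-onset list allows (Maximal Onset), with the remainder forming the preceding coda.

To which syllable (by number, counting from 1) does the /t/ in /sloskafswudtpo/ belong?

The vowels are o, a, u, o — 4 nuclei, so 4 syllables.
V1 /o/ – V2 /a/: cluster /sk/ — /sk/ is itself a permitted onset, so the whole cluster goes right; preceding coda = ∅.
V2 /a/ – V3 /u/: /fsw/ — longest licit onset from the right is /sw/, leaving /f/ as coda.
V3 /u/ – V4 /o/: /dtp/; trying suffixes from longest down, /p/ is the first permitted one, so coda /dt/ | onset /p/.
So the parse is slo.skaf.swudt.po.
The /t/ is in the coda of syllable 3 (/swudt/).

3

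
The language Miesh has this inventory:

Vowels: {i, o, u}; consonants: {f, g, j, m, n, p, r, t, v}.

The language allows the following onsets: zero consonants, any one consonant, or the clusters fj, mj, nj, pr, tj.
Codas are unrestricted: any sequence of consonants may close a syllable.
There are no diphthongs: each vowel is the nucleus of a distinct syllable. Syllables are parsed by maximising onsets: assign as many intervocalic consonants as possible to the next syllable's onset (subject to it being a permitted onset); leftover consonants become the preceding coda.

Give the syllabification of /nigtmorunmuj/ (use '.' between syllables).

The vowels are i, o, u, u — 4 nuclei, so 4 syllables.
V1 /i/ – V2 /o/: /gtm/; trying suffixes from longest down, /m/ is the first permitted one, so coda /gt/ | onset /m/.
V2 /o/ – V3 /u/: /r/ → onset of the next syllable (single consonants are always licit onsets).
V3 /u/ – V4 /u/: /nm/; trying suffixes from longest down, /m/ is the first permitted one, so coda /n/ | onset /m/.

nigt.mo.run.muj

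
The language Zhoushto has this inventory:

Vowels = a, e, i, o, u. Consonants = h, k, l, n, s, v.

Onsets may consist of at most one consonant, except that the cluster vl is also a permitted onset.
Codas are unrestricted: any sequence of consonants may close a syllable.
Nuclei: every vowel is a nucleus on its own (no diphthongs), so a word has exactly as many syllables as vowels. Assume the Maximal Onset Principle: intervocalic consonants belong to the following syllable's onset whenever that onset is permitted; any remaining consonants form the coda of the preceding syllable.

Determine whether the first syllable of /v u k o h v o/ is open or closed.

Nuclei (vowels): u, o, o → 3 syllables.
V1 /u/ – V2 /o/: just /k/ — single C goes to the following onset.
V2 /o/ – V3 /o/: cluster /hv/ — the longest permitted-onset suffix is /v/; onset = /v/, preceding coda = /h/.
Result: vu.koh.vo.
Syllable 1 is /vu/; it ends in its nucleus with no coda, so it is open.

open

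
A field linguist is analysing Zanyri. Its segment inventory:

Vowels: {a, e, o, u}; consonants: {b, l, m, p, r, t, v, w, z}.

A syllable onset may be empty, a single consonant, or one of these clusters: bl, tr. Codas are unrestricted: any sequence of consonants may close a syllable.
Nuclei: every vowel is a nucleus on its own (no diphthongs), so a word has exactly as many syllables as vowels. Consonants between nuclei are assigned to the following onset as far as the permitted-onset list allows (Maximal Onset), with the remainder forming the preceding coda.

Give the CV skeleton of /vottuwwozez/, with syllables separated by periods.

CVC.CVC.CV.CVC

Nuclei (vowels): o, u, o, e → 4 syllables.
V1 /o/ – V2 /u/: /tt/; trying suffixes from longest down, /t/ is the first permitted one, so coda /t/ | onset /t/.
V2 /u/ – V3 /o/: /ww/ — longest licit onset from the right is /w/, leaving /w/ as coda.
V3 /o/ – V4 /e/: /z/ is a single consonant, so it becomes the next onset.
Syllabification: vot.tuw.wo.zez.
Mapping each syllable to C/V: /vot/ → CVC, /tuw/ → CVC, /wo/ → CV, /zez/ → CVC.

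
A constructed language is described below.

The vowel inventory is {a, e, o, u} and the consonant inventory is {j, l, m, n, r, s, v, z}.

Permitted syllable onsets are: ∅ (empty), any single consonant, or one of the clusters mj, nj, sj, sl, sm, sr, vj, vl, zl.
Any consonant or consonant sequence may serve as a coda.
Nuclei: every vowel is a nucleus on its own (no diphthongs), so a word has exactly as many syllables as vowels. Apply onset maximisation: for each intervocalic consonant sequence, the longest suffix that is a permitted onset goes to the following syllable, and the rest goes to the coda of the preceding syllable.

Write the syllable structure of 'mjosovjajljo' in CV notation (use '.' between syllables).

Vowels present: o, o, a, o; each is a nucleus, giving 4 syllables.
/o…o/ gap (V1→V2): /s/ is a single consonant, so it becomes the next onset.
/o…a/ gap (V2→V3): /vj/ — entire cluster is a permitted onset → onset /vj/, coda ∅.
/a…o/ gap (V3→V4): /jlj/; trying suffixes from longest down, /j/ is the first permitted one, so coda /jl/ | onset /j/.
Putting it together: mjo.so.vjajl.jo.
Mapping each syllable to C/V: /mjo/ → CCV, /so/ → CV, /vjajl/ → CCVCC, /jo/ → CV.

CCV.CV.CCVCC.CV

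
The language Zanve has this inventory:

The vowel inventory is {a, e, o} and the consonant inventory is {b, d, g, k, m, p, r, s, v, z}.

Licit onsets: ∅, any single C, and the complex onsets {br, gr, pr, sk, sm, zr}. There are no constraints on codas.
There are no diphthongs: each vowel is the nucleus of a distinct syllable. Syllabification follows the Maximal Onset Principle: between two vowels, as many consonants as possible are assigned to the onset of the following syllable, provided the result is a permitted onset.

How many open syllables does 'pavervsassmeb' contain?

Vowels present: a, e, a, e; each is a nucleus, giving 4 syllables.
V1 /a/ – V2 /e/: just /v/ — single C goes to the following onset.
V2 /e/ – V3 /a/: /rvs/ — longest licit onset from the right is /s/, leaving /rv/ as coda.
V3 /a/ – V4 /e/: /ssm/ — longest licit onset from the right is /sm/, leaving /s/ as coda.
Syllabification: pa.verv.sas.smeb.
Classifying each syllable: /pa/ (open), /verv/ (closed), /sas/ (closed), /smeb/ (closed).
Open syllables: 1.

1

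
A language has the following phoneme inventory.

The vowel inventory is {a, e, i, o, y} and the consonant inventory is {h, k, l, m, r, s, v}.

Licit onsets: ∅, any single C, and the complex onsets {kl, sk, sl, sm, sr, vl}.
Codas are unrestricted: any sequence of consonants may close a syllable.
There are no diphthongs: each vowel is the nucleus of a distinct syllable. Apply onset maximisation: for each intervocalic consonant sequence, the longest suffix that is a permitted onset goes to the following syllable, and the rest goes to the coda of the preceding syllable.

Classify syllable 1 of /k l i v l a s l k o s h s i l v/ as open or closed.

open

The vowels are i, a, o, i — 4 nuclei, so 4 syllables.
Between /i/ (V1) and /a/ (V2): cluster /vl/ — /vl/ is itself a permitted onset, so the whole cluster goes right; preceding coda = ∅.
Between /a/ (V2) and /o/ (V3): /slk/ — longest licit onset from the right is /k/, leaving /sl/ as coda.
Between /o/ (V3) and /i/ (V4): /shs/ — longest licit onset from the right is /s/, leaving /sh/ as coda.
Syllabification: kli.vlasl.kosh.silv.
Syllable 1 is /kli/; it ends in its nucleus with no coda, so it is open.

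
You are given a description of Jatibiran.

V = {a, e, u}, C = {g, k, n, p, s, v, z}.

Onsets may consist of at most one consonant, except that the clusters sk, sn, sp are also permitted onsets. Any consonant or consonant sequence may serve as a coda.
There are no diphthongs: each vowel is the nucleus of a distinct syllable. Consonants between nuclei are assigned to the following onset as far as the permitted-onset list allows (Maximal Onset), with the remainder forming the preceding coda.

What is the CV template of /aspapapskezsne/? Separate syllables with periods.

The vowels are a, a, a, e, e — 5 nuclei, so 5 syllables.
/a…a/ gap (V1→V2): /sp/ — entire cluster is a permitted onset → onset /sp/, coda ∅.
/a…a/ gap (V2→V3): /p/ → onset of the next syllable (single consonants are always licit onsets).
/a…e/ gap (V3→V4): /psk/ splits as /p/ + /sk/ (/sk/ is the longest suffix that is a licit onset).
/e…e/ gap (V4→V5): /zsn/ — longest licit onset from the right is /sn/, leaving /z/ as coda.
Syllabification: a.spa.pap.skez.sne.
Mapping each syllable to C/V: /a/ → V, /spa/ → CCV, /pap/ → CVC, /skez/ → CCVC, /sne/ → CCV.

V.CCV.CVC.CCVC.CCV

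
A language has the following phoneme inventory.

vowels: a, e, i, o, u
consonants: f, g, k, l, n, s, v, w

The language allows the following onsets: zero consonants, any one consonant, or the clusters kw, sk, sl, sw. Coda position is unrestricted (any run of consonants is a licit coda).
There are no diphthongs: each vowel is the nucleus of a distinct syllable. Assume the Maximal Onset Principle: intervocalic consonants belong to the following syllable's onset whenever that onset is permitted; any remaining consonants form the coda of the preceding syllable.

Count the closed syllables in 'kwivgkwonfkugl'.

The vowels are i, o, u — 3 nuclei, so 3 syllables.
V1 /i/ – V2 /o/: cluster /vgkw/ — the longest permitted-onset suffix is /kw/; onset = /kw/, preceding coda = /vg/.
V2 /o/ – V3 /u/: cluster /nfk/ — the longest permitted-onset suffix is /k/; onset = /k/, preceding coda = /nf/.
So the parse is kwivg.kwonf.kugl.
Classifying each syllable: /kwivg/ (closed), /kwonf/ (closed), /kugl/ (closed).
Closed syllables: 3.

3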